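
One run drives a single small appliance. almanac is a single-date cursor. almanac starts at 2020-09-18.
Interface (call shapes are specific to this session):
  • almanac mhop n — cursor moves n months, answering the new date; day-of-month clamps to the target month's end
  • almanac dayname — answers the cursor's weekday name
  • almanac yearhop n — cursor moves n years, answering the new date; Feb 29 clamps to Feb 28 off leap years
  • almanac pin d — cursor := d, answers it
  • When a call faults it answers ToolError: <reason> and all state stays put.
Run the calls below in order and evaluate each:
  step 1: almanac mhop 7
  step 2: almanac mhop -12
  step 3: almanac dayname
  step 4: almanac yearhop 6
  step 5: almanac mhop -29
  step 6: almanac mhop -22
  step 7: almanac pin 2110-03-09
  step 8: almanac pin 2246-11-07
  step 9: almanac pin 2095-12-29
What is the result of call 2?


-> almanac mhop(n='7')
<- 2021-04-18
-> almanac mhop(n='-12')
<- 2020-04-18
-> almanac dayname()
<- Saturday
-> almanac yearhop(n='6')
<- 2026-04-18
-> almanac mhop(n='-29')
<- 2023-11-18
-> almanac mhop(n='-22')
<- 2022-01-18
-> almanac pin(d='2110-03-09')
<- 2110-03-09
-> almanac pin(d='2246-11-07')
<- 2246-11-07
-> almanac pin(d='2095-12-29')
<- 2095-12-29

Answer: 2020-04-18


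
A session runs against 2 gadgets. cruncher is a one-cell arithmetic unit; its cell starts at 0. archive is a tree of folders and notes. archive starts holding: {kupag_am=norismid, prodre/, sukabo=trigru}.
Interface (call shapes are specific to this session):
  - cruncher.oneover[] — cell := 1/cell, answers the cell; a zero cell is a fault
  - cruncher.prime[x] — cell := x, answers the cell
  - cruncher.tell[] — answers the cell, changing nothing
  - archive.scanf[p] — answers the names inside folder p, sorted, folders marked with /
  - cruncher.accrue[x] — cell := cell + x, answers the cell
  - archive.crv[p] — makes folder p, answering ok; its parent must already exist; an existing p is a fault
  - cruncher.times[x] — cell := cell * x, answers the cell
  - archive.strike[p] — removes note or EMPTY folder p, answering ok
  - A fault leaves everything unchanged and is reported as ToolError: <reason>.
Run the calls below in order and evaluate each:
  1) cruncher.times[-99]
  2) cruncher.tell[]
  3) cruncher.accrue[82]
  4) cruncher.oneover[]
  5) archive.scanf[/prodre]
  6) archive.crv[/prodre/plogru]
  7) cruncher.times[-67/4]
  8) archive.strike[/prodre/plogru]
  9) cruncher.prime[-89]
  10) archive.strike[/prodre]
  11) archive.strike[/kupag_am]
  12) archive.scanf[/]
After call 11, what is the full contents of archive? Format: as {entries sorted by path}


Answer: {sukabo=trigru}

Derivation:
> cruncher.times x→-99
:: 0
> cruncher.tell
:: 0
> cruncher.accrue x→82
:: 82
> cruncher.oneover
:: 1/82
> archive.scanf p→/prodre
:: []
> archive.crv p→/prodre/plogru
:: ok
> cruncher.times x→-67/4
:: -67/328
> archive.strike p→/prodre/plogru
:: ok
> cruncher.prime x→-89
:: -89
> archive.strike p→/prodre
:: ok
> archive.strike p→/kupag_am
:: ok
> archive.scanf p→/
:: [sukabo]


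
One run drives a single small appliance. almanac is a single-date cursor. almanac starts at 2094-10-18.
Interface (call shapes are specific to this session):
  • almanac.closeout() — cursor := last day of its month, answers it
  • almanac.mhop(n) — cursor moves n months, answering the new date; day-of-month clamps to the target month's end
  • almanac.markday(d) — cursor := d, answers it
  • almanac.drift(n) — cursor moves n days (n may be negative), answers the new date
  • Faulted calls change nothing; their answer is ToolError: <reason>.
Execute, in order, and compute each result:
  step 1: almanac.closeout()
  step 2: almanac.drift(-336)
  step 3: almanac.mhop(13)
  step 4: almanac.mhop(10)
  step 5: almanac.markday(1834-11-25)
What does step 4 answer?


Now I run closeout(), and observe 2094-10-31.
Calling drift using n→-336, — result: 2093-11-29.
I run mhop using n→13, yielding 2094-12-29.
I use mhop using n→10, → 2095-10-29.
Invoking markday using d→1834-11-25, which returns 1834-11-25.

Answer: 2095-10-29


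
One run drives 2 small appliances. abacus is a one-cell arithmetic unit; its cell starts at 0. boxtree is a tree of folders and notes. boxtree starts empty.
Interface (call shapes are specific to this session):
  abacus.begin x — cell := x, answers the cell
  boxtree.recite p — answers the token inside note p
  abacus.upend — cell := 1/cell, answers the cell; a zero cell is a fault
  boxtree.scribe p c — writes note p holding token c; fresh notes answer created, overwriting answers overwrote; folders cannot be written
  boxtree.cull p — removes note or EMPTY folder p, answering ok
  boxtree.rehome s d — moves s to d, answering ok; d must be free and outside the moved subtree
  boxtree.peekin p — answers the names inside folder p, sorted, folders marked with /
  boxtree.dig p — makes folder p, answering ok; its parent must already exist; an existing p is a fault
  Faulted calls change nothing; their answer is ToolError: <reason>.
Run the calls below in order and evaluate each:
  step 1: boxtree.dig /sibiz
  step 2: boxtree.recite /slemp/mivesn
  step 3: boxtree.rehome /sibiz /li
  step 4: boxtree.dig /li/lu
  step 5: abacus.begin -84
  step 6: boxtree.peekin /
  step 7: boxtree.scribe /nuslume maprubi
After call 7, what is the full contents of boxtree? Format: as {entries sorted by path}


Answer: {li/, li/lu/, nuslume=maprubi}

Derivation:
·→ boxtree.dig(p=/sibiz)
·← ok
·→ boxtree.recite(p=/slemp/mivesn)
·← ToolError: not found
·→ boxtree.rehome(s=/sibiz, d=/li)
·← ok
·→ boxtree.dig(p=/li/lu)
·← ok
·→ abacus.begin(x=-84)
·← -84
·→ boxtree.peekin(p=/)
·← [li/]
·→ boxtree.scribe(p=/nuslume, c=maprubi)
·← created


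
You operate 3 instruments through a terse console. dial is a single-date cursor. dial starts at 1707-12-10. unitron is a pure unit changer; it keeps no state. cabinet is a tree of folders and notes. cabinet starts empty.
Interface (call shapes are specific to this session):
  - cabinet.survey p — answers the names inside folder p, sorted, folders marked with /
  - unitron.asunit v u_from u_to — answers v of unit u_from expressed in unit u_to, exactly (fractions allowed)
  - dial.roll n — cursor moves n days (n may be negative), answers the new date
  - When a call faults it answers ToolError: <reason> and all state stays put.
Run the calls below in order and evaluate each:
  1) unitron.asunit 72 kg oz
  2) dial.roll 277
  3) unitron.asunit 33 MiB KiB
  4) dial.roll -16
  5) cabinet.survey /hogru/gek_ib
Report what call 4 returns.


# 1. unitron.asunit(v→72, u_from→kg, u_to→oz) ~> 115200000000/45359237
# 2. dial.roll(n→277) ~> 1708-09-12
# 3. unitron.asunit(v→33, u_from→MiB, u_to→KiB) ~> 33792
# 4. dial.roll(n→-16) ~> 1708-08-27
# 5. cabinet.survey(p→/hogru/gek_ib) ~> ToolError: not found

Answer: 1708-08-27


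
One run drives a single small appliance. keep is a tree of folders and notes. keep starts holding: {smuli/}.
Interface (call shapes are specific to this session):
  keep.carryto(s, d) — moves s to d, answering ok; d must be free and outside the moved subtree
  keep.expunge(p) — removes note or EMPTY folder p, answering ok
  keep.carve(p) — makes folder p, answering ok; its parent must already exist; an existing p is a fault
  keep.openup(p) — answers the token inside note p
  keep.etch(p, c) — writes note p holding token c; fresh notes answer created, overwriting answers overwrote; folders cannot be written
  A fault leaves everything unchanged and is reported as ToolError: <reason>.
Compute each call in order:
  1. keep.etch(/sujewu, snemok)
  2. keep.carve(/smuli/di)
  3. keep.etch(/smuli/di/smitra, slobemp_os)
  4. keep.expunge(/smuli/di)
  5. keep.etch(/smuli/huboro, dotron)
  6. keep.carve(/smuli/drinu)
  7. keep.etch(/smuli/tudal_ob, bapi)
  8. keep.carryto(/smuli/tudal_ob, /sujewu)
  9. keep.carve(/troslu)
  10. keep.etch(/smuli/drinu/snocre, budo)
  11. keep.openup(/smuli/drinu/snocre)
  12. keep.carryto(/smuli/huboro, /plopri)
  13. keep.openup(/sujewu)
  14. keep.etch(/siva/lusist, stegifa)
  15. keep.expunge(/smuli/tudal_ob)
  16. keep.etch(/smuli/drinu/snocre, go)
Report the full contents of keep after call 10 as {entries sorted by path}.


[in] keep.etch p: /sujewu c: snemok
= created
[in] keep.carve p: /smuli/di
= ok
[in] keep.etch p: /smuli/di/smitra c: slobemp_os
= created
[in] keep.expunge p: /smuli/di
= ToolError: not empty
[in] keep.etch p: /smuli/huboro c: dotron
= created
[in] keep.carve p: /smuli/drinu
= ok
[in] keep.etch p: /smuli/tudal_ob c: bapi
= created
[in] keep.carryto s: /smuli/tudal_ob d: /sujewu
= ToolError: exists
[in] keep.carve p: /troslu
= ok
[in] keep.etch p: /smuli/drinu/snocre c: budo
= created
[in] keep.openup p: /smuli/drinu/snocre
= budo
[in] keep.carryto s: /smuli/huboro d: /plopri
= ok
[in] keep.openup p: /sujewu
= snemok
[in] keep.etch p: /siva/lusist c: stegifa
= ToolError: no parent
[in] keep.expunge p: /smuli/tudal_ob
= ok
[in] keep.etch p: /smuli/drinu/snocre c: go
= overwrote

Answer: {smuli/, smuli/di/, smuli/di/smitra=slobemp_os, smuli/drinu/, smuli/drinu/snocre=budo, smuli/huboro=dotron, smuli/tudal_ob=bapi, sujewu=snemok, troslu/}


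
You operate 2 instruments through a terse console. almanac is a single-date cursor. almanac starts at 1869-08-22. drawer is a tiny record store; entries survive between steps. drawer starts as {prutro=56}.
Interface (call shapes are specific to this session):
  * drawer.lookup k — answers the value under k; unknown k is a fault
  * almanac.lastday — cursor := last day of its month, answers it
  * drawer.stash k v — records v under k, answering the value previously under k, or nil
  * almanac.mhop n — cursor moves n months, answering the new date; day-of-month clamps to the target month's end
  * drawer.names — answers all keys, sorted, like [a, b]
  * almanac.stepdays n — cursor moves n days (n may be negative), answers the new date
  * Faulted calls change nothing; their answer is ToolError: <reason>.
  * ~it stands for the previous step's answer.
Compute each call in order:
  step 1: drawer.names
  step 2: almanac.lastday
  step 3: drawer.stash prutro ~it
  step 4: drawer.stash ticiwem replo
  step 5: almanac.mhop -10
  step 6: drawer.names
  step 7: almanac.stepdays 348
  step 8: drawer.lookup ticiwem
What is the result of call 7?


~$ drawer.names
= [prutro]
~$ almanac.lastday
= 1869-08-31
~$ drawer.stash k: prutro v: ~it
= 56
~$ drawer.stash k: ticiwem v: replo
= nil
~$ almanac.mhop n: -10
= 1868-10-31
~$ drawer.names
= [prutro, ticiwem]
~$ almanac.stepdays n: 348
= 1869-10-14
~$ drawer.lookup k: ticiwem
= replo

Answer: 1869-10-14


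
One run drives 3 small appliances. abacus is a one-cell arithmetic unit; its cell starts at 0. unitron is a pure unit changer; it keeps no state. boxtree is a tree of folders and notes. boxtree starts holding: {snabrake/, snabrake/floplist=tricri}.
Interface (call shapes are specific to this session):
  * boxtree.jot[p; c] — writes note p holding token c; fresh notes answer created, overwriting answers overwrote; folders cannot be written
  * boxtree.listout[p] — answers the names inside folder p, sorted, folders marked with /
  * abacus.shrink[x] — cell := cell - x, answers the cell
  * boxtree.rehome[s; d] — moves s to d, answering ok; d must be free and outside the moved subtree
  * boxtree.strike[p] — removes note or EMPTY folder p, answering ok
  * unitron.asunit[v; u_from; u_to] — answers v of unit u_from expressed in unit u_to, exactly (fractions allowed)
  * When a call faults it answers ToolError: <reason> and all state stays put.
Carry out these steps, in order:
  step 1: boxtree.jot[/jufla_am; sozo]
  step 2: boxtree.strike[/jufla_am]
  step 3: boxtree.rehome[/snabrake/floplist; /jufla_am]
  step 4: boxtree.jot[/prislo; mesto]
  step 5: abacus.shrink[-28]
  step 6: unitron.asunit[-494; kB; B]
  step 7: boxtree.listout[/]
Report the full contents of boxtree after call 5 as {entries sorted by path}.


Answer: {jufla_am=tricri, prislo=mesto, snabrake/}

Derivation:
Step: boxtree.jot[p: /jufla_am; c: sozo]
Result: created
Step: boxtree.strike[p: /jufla_am]
Result: ok
Step: boxtree.rehome[s: /snabrake/floplist; d: /jufla_am]
Result: ok
Step: boxtree.jot[p: /prislo; c: mesto]
Result: created
Step: abacus.shrink[x: -28]
Result: 28
Step: unitron.asunit[v: -494; u_from: kB; u_to: B]
Result: -494000
Step: boxtree.listout[p: /]
Result: [jufla_am, prislo, snabrake/]


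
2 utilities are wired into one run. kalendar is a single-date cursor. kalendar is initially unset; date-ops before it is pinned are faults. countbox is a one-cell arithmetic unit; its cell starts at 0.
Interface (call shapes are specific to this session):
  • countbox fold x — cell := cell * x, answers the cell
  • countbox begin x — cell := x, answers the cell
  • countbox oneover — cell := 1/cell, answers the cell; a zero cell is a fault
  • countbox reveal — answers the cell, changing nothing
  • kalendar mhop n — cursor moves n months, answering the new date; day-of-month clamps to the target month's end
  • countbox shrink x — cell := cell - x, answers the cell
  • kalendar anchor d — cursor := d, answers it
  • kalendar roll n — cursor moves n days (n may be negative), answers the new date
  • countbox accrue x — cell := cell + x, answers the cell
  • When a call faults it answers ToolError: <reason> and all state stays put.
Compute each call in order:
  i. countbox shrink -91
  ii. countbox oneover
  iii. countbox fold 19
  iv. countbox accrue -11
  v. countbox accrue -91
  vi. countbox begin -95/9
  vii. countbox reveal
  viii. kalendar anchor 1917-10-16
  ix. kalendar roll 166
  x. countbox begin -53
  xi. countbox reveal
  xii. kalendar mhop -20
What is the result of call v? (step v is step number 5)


Answer: -9263/91

Derivation:
>> countbox shrink(x=-91)
<< 91
>> countbox oneover()
<< 1/91
>> countbox fold(x=19)
<< 19/91
>> countbox accrue(x=-11)
<< -982/91
>> countbox accrue(x=-91)
<< -9263/91
>> countbox begin(x=-95/9)
<< -95/9
>> countbox reveal()
<< -95/9
>> kalendar anchor(d=1917-10-16)
<< 1917-10-16
>> kalendar roll(n=166)
<< 1918-03-31
>> countbox begin(x=-53)
<< -53
>> countbox reveal()
<< -53
>> kalendar mhop(n=-20)
<< 1916-07-31


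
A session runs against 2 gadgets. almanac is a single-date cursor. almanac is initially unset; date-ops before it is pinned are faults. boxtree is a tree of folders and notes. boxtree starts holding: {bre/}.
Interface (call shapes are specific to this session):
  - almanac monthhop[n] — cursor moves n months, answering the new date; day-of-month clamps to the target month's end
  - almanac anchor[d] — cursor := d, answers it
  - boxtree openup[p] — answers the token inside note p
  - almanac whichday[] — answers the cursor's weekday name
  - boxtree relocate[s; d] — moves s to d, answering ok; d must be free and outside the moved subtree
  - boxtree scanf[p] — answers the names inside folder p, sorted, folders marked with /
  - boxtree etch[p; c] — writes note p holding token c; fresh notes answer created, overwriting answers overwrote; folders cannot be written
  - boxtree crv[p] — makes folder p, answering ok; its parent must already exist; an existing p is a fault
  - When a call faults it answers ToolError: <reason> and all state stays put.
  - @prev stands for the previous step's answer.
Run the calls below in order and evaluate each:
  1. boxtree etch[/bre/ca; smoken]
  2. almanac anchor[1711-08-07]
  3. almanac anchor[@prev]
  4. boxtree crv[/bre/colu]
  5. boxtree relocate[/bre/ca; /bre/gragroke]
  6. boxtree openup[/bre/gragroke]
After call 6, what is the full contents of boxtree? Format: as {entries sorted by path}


Answer: {bre/, bre/colu/, bre/gragroke=smoken}

Derivation:
I try boxtree etch(p=/bre/ca, c=smoken), which returns created.
Next I call almanac anchor(d=1711-08-07), — result: 1711-08-07.
I invoke almanac anchor(d=@prev), → 1711-08-07.
Then boxtree crv(p=/bre/colu), → ok.
Calling boxtree relocate(s=/bre/ca, d=/bre/gragroke), → ok.
I call boxtree openup(p=/bre/gragroke): smoken.


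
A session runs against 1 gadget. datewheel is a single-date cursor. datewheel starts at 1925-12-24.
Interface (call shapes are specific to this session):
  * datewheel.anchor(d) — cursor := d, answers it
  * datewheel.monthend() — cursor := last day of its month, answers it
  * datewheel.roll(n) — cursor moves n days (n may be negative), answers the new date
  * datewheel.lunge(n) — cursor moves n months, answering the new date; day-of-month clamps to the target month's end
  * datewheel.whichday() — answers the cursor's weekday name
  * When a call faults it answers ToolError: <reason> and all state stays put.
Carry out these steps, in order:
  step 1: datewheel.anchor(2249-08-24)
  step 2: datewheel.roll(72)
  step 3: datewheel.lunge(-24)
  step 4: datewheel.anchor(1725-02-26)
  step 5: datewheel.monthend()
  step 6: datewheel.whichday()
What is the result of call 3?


~$ anchor 2249-08-24
[out] 2249-08-24
~$ roll 72
[out] 2249-11-04
~$ lunge -24
[out] 2247-11-04
~$ anchor 1725-02-26
[out] 1725-02-26
~$ monthend
[out] 1725-02-28
~$ whichday
[out] Wednesday

Answer: 2247-11-04


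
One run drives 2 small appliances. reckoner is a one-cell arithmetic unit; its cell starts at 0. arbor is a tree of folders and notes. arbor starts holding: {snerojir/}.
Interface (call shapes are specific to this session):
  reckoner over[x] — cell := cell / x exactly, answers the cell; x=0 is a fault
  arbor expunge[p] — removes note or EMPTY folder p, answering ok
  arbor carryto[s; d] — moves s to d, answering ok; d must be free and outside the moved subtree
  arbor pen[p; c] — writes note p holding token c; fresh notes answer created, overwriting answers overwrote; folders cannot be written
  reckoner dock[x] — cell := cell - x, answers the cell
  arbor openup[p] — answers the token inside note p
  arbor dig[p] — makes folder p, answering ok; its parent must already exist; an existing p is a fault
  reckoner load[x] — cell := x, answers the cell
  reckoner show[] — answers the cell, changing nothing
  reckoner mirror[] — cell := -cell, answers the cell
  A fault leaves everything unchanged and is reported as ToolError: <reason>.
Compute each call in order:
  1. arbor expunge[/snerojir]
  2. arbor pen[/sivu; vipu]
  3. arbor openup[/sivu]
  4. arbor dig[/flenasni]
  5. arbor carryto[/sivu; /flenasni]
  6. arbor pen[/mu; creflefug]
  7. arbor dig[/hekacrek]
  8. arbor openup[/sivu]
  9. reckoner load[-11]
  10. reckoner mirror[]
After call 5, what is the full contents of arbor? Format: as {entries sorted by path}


Answer: {flenasni/, sivu=vipu}

Derivation:
// arbor expunge(p=/snerojir) == ok
// arbor pen(p=/sivu, c=vipu) == created
// arbor openup(p=/sivu) == vipu
// arbor dig(p=/flenasni) == ok
// arbor carryto(s=/sivu, d=/flenasni) == ToolError: exists
// arbor pen(p=/mu, c=creflefug) == created
// arbor dig(p=/hekacrek) == ok
// arbor openup(p=/sivu) == vipu
// reckoner load(x=-11) == -11
// reckoner mirror() == 11


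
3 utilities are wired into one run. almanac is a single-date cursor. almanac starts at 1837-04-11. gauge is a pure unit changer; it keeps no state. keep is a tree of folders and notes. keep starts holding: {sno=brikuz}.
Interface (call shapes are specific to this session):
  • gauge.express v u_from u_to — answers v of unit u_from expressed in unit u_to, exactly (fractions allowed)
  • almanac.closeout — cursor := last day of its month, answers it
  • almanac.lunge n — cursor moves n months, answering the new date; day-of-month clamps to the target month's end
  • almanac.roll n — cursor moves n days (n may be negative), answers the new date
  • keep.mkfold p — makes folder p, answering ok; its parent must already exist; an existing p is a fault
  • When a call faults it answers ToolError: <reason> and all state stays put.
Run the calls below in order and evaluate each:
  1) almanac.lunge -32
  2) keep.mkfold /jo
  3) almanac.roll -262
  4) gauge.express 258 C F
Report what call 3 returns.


Answer: 1833-11-22

Derivation:
>>> lunge n→-32
  1834-08-11
>>> mkfold p→/jo
  ok
>>> roll n→-262
  1833-11-22
>>> express v→258 u_from→C u_to→F
  2482/5


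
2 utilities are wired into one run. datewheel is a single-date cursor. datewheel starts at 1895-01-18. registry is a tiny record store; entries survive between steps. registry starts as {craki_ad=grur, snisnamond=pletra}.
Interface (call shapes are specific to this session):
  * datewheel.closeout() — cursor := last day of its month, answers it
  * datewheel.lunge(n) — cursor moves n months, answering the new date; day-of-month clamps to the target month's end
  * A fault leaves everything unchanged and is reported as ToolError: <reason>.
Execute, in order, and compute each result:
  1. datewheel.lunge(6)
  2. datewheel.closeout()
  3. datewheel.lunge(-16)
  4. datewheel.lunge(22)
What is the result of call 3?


Answer: 1894-03-31

Derivation:
Invoking datewheel.lunge with n=6, which returns 1895-07-18.
Then datewheel.closeout(), and see 1895-07-31.
I try datewheel.lunge with n=-16, and observe 1894-03-31.
Next I call datewheel.lunge with n=22, and see 1896-01-31.


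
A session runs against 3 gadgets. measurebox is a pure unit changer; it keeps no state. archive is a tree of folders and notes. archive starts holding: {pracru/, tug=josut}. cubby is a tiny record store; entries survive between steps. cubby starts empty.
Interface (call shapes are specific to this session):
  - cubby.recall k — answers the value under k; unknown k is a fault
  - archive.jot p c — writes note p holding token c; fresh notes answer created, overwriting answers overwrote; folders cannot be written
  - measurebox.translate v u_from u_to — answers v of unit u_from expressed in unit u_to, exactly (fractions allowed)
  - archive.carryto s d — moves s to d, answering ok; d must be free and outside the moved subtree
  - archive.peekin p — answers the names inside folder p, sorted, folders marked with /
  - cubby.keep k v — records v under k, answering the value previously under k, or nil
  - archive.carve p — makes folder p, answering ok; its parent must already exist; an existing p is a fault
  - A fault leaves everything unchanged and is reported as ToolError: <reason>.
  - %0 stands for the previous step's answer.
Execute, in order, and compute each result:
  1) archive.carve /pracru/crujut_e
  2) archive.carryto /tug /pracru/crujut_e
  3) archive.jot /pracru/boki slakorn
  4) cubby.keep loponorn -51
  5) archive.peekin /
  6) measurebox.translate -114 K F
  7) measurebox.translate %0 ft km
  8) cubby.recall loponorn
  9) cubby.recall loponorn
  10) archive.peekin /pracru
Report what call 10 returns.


Now I run archive.carve with p→/pracru/crujut_e: ok.
I use archive.carryto with s→/tug, d→/pracru/crujut_e, yielding ToolError: exists.
I use archive.jot with p→/pracru/boki, c→slakorn, and observe created.
Invoking cubby.keep with k→loponorn, v→-51, → nil.
Invoking archive.peekin with p→/, and observe [pracru/, tug].
Calling measurebox.translate with v→-114, u_from→K, u_to→F, — result: -66487/100.
I use measurebox.translate with v→%0, u_from→ft, u_to→km, yielding -25331547/125000000.
Now I run cubby.recall with k→loponorn, → -51.
I try cubby.recall with k→loponorn: -51.
Then archive.peekin with p→/pracru, — result: [boki, crujut_e/].

Answer: [boki, crujut_e/]


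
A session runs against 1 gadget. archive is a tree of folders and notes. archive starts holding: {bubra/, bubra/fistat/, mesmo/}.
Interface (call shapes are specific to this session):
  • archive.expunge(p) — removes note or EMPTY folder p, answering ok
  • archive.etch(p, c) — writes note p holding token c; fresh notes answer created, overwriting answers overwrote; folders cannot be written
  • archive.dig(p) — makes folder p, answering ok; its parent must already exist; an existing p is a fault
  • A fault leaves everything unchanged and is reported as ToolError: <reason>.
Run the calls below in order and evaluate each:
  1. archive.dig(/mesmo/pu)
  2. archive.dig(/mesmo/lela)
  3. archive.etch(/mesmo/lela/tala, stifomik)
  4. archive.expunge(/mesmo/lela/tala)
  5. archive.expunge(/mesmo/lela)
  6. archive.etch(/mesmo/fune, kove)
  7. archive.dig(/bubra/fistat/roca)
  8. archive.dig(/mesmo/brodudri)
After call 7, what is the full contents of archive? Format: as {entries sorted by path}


~$ archive.dig p: /mesmo/pu
= ok
~$ archive.dig p: /mesmo/lela
= ok
~$ archive.etch p: /mesmo/lela/tala c: stifomik
= created
~$ archive.expunge p: /mesmo/lela/tala
= ok
~$ archive.expunge p: /mesmo/lela
= ok
~$ archive.etch p: /mesmo/fune c: kove
= created
~$ archive.dig p: /bubra/fistat/roca
= ok
~$ archive.dig p: /mesmo/brodudri
= ok

Answer: {bubra/, bubra/fistat/, bubra/fistat/roca/, mesmo/, mesmo/fune=kove, mesmo/pu/}


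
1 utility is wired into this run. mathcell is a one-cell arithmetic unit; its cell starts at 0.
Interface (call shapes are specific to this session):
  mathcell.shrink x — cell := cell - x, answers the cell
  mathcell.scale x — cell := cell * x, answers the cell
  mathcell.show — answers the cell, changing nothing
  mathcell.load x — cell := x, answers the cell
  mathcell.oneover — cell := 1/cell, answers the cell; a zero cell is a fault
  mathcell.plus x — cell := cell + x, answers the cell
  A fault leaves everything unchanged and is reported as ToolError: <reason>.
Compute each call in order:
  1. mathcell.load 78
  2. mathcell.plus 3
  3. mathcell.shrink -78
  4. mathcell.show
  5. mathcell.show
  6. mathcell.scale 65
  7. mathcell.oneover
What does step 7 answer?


==> mathcell.load(x=78)
<== 78
==> mathcell.plus(x=3)
<== 81
==> mathcell.shrink(x=-78)
<== 159
==> mathcell.show()
<== 159
==> mathcell.show()
<== 159
==> mathcell.scale(x=65)
<== 10335
==> mathcell.oneover()
<== 1/10335

Answer: 1/10335


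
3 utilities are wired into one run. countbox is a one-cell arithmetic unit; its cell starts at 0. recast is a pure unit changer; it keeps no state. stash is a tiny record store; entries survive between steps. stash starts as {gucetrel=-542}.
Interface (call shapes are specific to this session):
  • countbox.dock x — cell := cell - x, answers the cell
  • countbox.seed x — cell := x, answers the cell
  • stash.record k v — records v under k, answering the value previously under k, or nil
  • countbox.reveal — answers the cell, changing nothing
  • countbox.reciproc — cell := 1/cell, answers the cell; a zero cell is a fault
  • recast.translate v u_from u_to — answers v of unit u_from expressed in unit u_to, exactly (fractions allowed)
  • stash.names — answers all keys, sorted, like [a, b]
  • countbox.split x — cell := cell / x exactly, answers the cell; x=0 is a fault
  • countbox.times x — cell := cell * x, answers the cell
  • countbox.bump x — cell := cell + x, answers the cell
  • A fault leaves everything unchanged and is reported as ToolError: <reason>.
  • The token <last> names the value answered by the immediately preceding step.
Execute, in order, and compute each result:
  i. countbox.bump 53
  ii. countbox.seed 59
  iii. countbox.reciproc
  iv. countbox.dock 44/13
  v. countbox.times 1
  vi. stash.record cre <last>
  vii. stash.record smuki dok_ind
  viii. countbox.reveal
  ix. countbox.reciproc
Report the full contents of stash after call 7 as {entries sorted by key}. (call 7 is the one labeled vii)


Answer: {cre=-2583/767, gucetrel=-542, smuki=dok_ind}

Derivation:
==> countbox.bump(x→53)
<== 53
==> countbox.seed(x→59)
<== 59
==> countbox.reciproc()
<== 1/59
==> countbox.dock(x→44/13)
<== -2583/767
==> countbox.times(x→1)
<== -2583/767
==> stash.record(k→cre, v→<last>)
<== nil
==> stash.record(k→smuki, v→dok_ind)
<== nil
==> countbox.reveal()
<== -2583/767
==> countbox.reciproc()
<== -767/2583


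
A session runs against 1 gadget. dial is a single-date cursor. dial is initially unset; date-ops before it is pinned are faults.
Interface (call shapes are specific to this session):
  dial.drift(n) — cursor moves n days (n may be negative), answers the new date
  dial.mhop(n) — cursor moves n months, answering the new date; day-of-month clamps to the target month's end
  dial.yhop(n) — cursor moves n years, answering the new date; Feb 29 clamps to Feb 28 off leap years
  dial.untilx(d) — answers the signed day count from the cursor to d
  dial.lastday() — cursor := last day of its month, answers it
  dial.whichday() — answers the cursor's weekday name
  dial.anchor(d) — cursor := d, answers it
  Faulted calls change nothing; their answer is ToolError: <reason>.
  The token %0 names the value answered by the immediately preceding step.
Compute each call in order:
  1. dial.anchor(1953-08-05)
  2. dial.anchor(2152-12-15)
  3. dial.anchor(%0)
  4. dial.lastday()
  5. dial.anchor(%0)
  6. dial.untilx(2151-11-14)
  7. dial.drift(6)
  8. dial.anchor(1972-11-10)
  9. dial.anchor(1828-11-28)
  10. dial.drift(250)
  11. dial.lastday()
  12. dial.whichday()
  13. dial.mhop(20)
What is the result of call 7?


Answer: 2153-01-06

Derivation:
> anchor d: 1953-08-05
:: 1953-08-05
> anchor d: 2152-12-15
:: 2152-12-15
> anchor d: %0
:: 2152-12-15
> lastday
:: 2152-12-31
> anchor d: %0
:: 2152-12-31
> untilx d: 2151-11-14
:: -413
> drift n: 6
:: 2153-01-06
> anchor d: 1972-11-10
:: 1972-11-10
> anchor d: 1828-11-28
:: 1828-11-28
> drift n: 250
:: 1829-08-05
> lastday
:: 1829-08-31
> whichday
:: Monday
> mhop n: 20
:: 1831-04-30


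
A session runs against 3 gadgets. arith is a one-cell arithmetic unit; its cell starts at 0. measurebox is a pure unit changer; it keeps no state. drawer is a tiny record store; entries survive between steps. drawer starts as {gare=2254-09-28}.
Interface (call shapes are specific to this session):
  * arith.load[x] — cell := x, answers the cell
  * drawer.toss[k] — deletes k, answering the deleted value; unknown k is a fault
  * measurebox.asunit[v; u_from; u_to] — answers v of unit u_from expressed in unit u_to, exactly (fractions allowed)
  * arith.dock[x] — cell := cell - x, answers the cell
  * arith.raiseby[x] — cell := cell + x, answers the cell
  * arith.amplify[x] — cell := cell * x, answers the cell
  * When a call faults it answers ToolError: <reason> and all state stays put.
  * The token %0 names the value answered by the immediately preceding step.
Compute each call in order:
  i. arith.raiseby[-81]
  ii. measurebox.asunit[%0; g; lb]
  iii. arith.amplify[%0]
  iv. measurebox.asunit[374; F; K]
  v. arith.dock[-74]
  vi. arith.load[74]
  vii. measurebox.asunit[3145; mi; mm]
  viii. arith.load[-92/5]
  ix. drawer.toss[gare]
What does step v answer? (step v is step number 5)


Answer: 4012683538/45359237

Derivation:
>> arith.raiseby(-81)
<< -81
>> measurebox.asunit(%0, g, lb)
<< -8100000/45359237
>> arith.amplify(%0)
<< 656100000/45359237
>> measurebox.asunit(374, F, K)
<< 9263/20
>> arith.dock(-74)
<< 4012683538/45359237
>> arith.load(74)
<< 74
>> measurebox.asunit(3145, mi, mm)
<< 5061386880
>> arith.load(-92/5)
<< -92/5
>> drawer.toss(gare)
<< 2254-09-28


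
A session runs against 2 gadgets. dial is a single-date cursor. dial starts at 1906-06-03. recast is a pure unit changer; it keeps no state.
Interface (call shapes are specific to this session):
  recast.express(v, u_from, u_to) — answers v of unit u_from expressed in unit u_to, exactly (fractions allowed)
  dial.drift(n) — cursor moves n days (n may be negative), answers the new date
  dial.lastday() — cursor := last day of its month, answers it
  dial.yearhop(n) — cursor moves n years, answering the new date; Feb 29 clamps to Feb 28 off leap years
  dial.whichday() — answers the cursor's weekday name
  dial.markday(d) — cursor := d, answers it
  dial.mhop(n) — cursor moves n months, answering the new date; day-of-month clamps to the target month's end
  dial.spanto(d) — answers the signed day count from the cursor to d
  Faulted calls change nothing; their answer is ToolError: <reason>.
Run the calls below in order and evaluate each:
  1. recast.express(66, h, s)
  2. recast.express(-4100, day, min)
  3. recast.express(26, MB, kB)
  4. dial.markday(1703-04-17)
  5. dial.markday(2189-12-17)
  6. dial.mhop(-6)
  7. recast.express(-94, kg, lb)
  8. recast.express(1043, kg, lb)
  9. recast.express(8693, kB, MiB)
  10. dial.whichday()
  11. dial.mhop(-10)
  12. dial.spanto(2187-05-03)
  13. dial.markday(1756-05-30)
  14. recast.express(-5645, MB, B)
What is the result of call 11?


>> recast.express(v: 66, u_from: h, u_to: s)
<< 237600
>> recast.express(v: -4100, u_from: day, u_to: min)
<< -5904000
>> recast.express(v: 26, u_from: MB, u_to: kB)
<< 26000
>> dial.markday(d: 1703-04-17)
<< 1703-04-17
>> dial.markday(d: 2189-12-17)
<< 2189-12-17
>> dial.mhop(n: -6)
<< 2189-06-17
>> recast.express(v: -94, u_from: kg, u_to: lb)
<< -9400000000/45359237
>> recast.express(v: 1043, u_from: kg, u_to: lb)
<< 14900000000/6479891
>> recast.express(v: 8693, u_from: kB, u_to: MiB)
<< 1086625/131072
>> dial.whichday()
<< Wednesday
>> dial.mhop(n: -10)
<< 2188-08-17
>> dial.spanto(d: 2187-05-03)
<< -472
>> dial.markday(d: 1756-05-30)
<< 1756-05-30
>> recast.express(v: -5645, u_from: MB, u_to: B)
<< -5645000000

Answer: 2188-08-17


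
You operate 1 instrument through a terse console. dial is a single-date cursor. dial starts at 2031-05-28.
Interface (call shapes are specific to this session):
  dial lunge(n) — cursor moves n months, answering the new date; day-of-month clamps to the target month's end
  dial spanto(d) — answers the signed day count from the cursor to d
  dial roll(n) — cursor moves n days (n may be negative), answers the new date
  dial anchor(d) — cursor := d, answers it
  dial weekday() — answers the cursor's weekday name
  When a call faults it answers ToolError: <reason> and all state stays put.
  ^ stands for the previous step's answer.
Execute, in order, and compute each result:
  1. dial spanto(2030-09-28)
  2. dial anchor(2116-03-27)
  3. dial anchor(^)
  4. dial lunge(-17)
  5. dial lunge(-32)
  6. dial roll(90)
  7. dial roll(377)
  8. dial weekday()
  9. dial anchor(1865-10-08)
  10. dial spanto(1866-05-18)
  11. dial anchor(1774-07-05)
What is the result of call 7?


Answer: 2113-06-08

Derivation:
I invoke dial spanto using d: 2030-09-28, → -242.
Now I run dial anchor using d: 2116-03-27, → 2116-03-27.
Using dial anchor using d: ^, which returns 2116-03-27.
I call dial lunge using n: -17, and observe 2114-10-27.
I invoke dial lunge using n: -32, giving 2112-02-27.
Now I run dial roll using n: 90, and get 2112-05-27.
Calling dial roll using n: 377, and observe 2113-06-08.
Calling dial weekday(), yielding Thursday.
I call dial anchor using d: 1865-10-08, and get 1865-10-08.
I run dial spanto using d: 1866-05-18, and see 222.
I use dial anchor using d: 1774-07-05, → 1774-07-05.


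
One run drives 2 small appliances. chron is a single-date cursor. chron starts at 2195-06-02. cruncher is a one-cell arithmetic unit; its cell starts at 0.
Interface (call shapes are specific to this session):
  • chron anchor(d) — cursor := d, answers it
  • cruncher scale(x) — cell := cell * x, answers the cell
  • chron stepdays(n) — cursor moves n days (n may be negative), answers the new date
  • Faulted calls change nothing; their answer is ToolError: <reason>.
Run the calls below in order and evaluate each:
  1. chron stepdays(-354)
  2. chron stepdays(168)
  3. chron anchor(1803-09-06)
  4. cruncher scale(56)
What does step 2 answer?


Step: chron stepdays[n→-354]
Result: 2194-06-13
Step: chron stepdays[n→168]
Result: 2194-11-28
Step: chron anchor[d→1803-09-06]
Result: 1803-09-06
Step: cruncher scale[x→56]
Result: 0

Answer: 2194-11-28


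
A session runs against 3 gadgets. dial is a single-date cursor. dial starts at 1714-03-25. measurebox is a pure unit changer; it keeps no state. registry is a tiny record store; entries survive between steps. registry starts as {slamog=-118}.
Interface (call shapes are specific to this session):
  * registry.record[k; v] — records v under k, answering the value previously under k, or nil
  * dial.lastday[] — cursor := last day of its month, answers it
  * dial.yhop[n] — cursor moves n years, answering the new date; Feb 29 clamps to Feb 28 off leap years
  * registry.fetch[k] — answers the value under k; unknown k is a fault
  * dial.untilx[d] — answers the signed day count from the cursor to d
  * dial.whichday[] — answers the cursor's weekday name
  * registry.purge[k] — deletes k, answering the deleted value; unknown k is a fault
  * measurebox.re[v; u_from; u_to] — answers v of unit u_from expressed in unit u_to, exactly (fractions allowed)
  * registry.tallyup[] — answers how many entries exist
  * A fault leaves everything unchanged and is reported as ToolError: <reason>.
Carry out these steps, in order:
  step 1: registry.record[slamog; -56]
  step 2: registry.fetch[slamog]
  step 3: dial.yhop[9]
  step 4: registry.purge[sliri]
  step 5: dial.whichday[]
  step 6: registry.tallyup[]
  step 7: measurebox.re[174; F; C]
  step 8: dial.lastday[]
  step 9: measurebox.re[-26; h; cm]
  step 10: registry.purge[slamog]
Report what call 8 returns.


Answer: 1723-03-31

Derivation:
I use record(k='slamog', v='-56'): -118.
Next I call fetch(k='slamog'), — result: -56.
Then yhop(n='9'), and see 1723-03-25.
I try purge(k='sliri'), yielding ToolError: no such key sliri.
I call whichday(), which returns Thursday.
Using tallyup(), and see 1.
I call re(v='174', u_from='F', u_to='C'), yielding 710/9.
I try lastday(): 1723-03-31.
I try re(v='-26', u_from='h', u_to='cm'), giving ToolError: incompatible units.
I use purge(k='slamog'), which returns -56.


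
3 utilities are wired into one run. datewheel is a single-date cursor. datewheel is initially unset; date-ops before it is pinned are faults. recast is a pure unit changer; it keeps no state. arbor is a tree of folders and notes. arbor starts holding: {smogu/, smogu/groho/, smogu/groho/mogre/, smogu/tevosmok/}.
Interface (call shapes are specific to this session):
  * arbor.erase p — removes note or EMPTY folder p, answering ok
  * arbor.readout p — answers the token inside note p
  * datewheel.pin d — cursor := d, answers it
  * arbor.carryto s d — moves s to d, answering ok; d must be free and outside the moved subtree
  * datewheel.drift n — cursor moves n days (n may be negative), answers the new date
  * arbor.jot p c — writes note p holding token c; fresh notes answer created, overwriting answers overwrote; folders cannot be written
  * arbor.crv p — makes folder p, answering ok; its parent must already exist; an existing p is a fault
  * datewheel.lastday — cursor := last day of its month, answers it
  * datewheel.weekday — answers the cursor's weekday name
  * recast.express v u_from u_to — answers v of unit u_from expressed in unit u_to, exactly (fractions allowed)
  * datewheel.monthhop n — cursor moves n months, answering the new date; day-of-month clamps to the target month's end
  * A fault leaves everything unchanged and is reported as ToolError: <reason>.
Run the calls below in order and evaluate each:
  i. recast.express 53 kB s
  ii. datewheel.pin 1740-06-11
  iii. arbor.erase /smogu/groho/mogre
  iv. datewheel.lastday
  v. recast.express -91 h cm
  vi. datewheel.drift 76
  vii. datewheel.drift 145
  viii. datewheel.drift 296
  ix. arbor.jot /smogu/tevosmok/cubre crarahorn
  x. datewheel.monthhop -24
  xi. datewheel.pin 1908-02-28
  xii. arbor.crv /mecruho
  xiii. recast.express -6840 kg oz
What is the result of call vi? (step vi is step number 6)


Answer: 1740-09-14

Derivation:
% recast.express 53 kB s
= ToolError: incompatible units
% datewheel.pin 1740-06-11
= 1740-06-11
% arbor.erase /smogu/groho/mogre
= ok
% datewheel.lastday
= 1740-06-30
% recast.express -91 h cm
= ToolError: incompatible units
% datewheel.drift 76
= 1740-09-14
% datewheel.drift 145
= 1741-02-06
% datewheel.drift 296
= 1741-11-29
% arbor.jot /smogu/tevosmok/cubre crarahorn
= created
% datewheel.monthhop -24
= 1739-11-29
% datewheel.pin 1908-02-28
= 1908-02-28
% arbor.crv /mecruho
= ok
% recast.express -6840 kg oz
= -10944000000000/45359237
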